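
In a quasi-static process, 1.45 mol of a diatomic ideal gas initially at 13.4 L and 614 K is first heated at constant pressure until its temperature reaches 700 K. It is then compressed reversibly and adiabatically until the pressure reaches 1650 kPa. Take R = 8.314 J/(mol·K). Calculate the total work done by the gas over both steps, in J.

P₁ = nRT₁/V₁ = 1.45×8.314×614/13.4 = 552 kPa.
Step 1 — Isobaric: P stays 552 kPa; V/T = const ⇒ T₂ = 700 K, V₂ = 15.3 L.
W = PΔV = 552×(15.3−13.4) kPa·L = 1040 J.
ΔU = nCvΔT = 1.45×20.8×(700−614) = 2590 J.
Q = ΔU + W = nCpΔT = 3630 J.
State after step 1: P = 552 kPa, V = 15.3 L, T = 700 K.
Step 2 — Adiabatic: T₂/T₁ = (P₂/P₁)^((γ−1)/γ) ⇒ T₂ = 700×(2.99)^0.286 = 957 K; V₂ = 6.99 L.
ΔU = nCvΔT = 1.45×20.8×(957−700) = 7740 J.
Q = 0 for an adiabatic process, so W = −ΔU = -7740 J.
Net over both steps: W = -6710 J, Q = 3630 J, ΔU = 10300 J.

-6710 J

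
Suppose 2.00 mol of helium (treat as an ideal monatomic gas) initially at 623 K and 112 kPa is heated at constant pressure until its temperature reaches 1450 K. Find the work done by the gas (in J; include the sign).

V₁ = nRT₁/P₁ = 2.00×8.314×623/112 = 92.5 L.
Isobaric: P stays 112 kPa; V/T = const ⇒ T₂ = 1450 K, V₂ = 215 L.
W = PΔV = 112×(215−92.5) kPa·L = 13800 J.

13800 J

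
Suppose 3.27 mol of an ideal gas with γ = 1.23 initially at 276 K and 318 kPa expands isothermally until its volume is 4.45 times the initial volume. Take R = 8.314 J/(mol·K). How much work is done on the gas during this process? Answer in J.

-11200 J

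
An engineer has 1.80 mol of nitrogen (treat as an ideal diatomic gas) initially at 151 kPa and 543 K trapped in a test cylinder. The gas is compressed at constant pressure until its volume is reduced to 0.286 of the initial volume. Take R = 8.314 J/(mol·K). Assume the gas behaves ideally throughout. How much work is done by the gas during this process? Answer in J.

V₁ = nRT₁/P₁ = 1.80×8.314×543/151 = 53.8 L.
Isobaric: P stays 151 kPa; V/T = const ⇒ T₂ = 155 K, V₂ = 15.4 L.
W = PΔV = 151×(15.4−53.8) kPa·L = -5800 J.

-5800 J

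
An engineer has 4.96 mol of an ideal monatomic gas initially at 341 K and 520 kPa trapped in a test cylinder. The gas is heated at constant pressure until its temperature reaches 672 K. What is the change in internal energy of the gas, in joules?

20500 J

V₁ = nRT₁/P₁ = 4.96×8.314×341/520 = 27.0 L.
Isobaric: P stays 520 kPa; V/T = const ⇒ T₂ = 672 K, V₂ = 53.3 L.
For an ideal gas ΔU = nCvΔT with Cv = (3/2)R = 12.5 J/(mol·K).
ΔU = 4.96×12.5×(672−341) = 20500 J.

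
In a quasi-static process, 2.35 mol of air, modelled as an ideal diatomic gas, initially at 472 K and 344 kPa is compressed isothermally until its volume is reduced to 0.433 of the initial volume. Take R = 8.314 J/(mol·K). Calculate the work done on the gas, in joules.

7720 J

V₁ = nRT₁/P₁ = 2.35×8.314×472/344 = 26.8 L.
Isothermal: T stays 472 K; PV = const ⇒ V₂ = 11.6 L, P₂ = 794 kPa.
W = nRT ln(V₂/V₁) = 2.35×8.314×472×ln(0.433) = -7720 J.
Work done on the gas = −W_by = 7720 J.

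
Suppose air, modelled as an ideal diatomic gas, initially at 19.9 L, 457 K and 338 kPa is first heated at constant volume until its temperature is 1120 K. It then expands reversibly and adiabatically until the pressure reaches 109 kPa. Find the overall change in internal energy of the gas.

6270 J

n = P₁V₁/(RT₁) = 338×19.9/(8.314×457) = 1.77 mol.
Step 1 — Isochoric: V stays 19.9 L; P/T = const ⇒ T₂ = 1120 K, P₂ = 828 kPa.
W = 0 (no volume change).
ΔU = nCvΔT = 1.77×20.8×(1120−457) = 24400 J.
Q = ΔU = 24400 J.
State after step 1: P = 828 kPa, V = 19.9 L, T = 1120 K.
Step 2 — Adiabatic: T₂/T₁ = (P₂/P₁)^((γ−1)/γ) ⇒ T₂ = 1120×(0.132)^0.286 = 627 K; V₂ = 84.7 L.
ΔU = nCvΔT = 1.77×20.8×(627−1120) = -18100 J.
Q = 0 for an adiabatic process, so W = −ΔU = 18100 J.
Net over both steps: W = 18100 J, Q = 24400 J, ΔU = 6270 J.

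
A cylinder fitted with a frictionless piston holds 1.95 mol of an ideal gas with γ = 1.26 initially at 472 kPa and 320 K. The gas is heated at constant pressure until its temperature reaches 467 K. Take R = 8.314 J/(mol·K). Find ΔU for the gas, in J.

V₁ = nRT₁/P₁ = 1.95×8.314×320/472 = 11.0 L.
Isobaric: P stays 472 kPa; V/T = const ⇒ T₂ = 467 K, V₂ = 16.0 L.
For an ideal gas ΔU = nCvΔT with Cv = R/(γ−1) = 32.0 J/(mol·K).
ΔU = 1.95×32.0×(467−320) = 9170 J.

9170 J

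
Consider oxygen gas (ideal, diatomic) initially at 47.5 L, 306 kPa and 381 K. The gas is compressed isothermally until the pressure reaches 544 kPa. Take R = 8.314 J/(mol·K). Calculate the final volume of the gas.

26.7 L

Isothermal: T stays 381 K; PV = const ⇒ V₂ = 26.7 L, P₂ = 544 kPa.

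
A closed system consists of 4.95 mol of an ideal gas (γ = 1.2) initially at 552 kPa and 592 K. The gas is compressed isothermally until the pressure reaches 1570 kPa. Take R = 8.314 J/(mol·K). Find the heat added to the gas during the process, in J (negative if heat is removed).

V₁ = nRT₁/P₁ = 4.95×8.314×592/552 = 44.1 L.
Isothermal: T stays 592 K; PV = const ⇒ V₂ = 15.5 L, P₂ = 1570 kPa.
ΔU = 0 (ideal gas, T constant).
W = nRT ln(V₂/V₁) = 4.95×8.314×592×ln(0.352) = -25500 J.
Q = ΔU + W = -25500 J.

-25500 J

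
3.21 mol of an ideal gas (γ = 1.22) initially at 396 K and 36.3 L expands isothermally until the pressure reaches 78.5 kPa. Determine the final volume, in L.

P₁ = nRT₁/V₁ = 3.21×8.314×396/36.3 = 291 kPa.
Isothermal: T stays 396 K; PV = const ⇒ V₂ = 135 L, P₂ = 78.5 kPa.

135 L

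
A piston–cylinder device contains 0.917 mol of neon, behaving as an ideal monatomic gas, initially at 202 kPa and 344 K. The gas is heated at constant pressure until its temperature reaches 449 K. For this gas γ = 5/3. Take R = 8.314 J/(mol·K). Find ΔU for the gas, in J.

V₁ = nRT₁/P₁ = 0.917×8.314×344/202 = 13.0 L.
Isobaric: P stays 202 kPa; V/T = const ⇒ T₂ = 449 K, V₂ = 16.9 L.
For an ideal gas ΔU = nCvΔT with Cv = (3/2)R = 12.5 J/(mol·K).
ΔU = 0.917×12.5×(449−344) = 1200 J.

1200 J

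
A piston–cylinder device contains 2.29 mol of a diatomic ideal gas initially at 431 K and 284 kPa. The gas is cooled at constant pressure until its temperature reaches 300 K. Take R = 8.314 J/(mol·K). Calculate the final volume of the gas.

20.1 L

V₁ = nRT₁/P₁ = 2.29×8.314×431/284 = 28.9 L.
Isobaric: P stays 284 kPa; V/T = const ⇒ T₂ = 300 K, V₂ = 20.1 L.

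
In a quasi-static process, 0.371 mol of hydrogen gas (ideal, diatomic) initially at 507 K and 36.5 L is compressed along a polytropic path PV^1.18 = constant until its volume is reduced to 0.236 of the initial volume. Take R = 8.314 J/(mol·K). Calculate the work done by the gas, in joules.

P₁ = nRT₁/V₁ = 0.371×8.314×507/36.5 = 42.8 kPa.
Polytropic n=1.18: T₂ = T₁(V₁/V₂)^(n−1) = 507×(4.24)^0.18 = 657 K; P₂ = P₁(V₁/V₂)^n = 235 kPa.
W = (P₁V₁−P₂V₂)/(n−1) = (42.8×36.5−235×8.61)/0.18 = -2580 J.

-2580 J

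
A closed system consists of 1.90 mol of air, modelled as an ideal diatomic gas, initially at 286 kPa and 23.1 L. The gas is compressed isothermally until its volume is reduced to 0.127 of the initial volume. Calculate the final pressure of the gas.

T₁ = P₁V₁/(nR) = 286×23.1/(1.90×8.314) = 418 K.
Isothermal: T stays 418 K; PV = const ⇒ V₂ = 2.93 L, P₂ = 2250 kPa.

2250 kPa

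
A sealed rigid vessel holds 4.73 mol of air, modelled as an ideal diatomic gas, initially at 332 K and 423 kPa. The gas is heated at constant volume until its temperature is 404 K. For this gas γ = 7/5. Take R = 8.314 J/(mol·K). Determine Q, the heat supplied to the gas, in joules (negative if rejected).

7080 J

V₁ = nRT₁/P₁ = 4.73×8.314×332/423 = 30.9 L.
Isochoric: V stays 30.9 L; P/T = const ⇒ T₂ = 404 K, P₂ = 515 kPa.
W = 0 (no volume change).
ΔU = nCvΔT = 4.73×20.8×(404−332) = 7080 J.
Q = ΔU = 7080 J.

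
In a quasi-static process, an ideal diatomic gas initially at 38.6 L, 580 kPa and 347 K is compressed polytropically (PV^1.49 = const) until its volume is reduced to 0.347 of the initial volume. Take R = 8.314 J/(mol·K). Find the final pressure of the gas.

2810 kPa

Polytropic n=1.49: T₂ = T₁(V₁/V₂)^(n−1) = 347×(2.88)^0.49 = 583 K; P₂ = P₁(V₁/V₂)^n = 2810 kPa.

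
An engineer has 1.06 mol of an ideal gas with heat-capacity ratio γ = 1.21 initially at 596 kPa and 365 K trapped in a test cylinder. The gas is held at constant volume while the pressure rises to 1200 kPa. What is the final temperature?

735 K

V₁ = nRT₁/P₁ = 1.06×8.314×365/596 = 5.40 L.
Isochoric: V stays 5.40 L; P/T = const ⇒ T₂ = 735 K, P₂ = 1200 kPa.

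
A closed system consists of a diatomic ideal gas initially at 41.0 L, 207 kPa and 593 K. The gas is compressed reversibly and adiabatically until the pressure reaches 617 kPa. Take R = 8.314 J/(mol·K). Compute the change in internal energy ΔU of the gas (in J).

7770 J

n = P₁V₁/(RT₁) = 207×41.0/(8.314×593) = 1.72 mol.
Adiabatic: T₂/T₁ = (P₂/P₁)^((γ−1)/γ) ⇒ T₂ = 593×(2.98)^0.286 = 810 K; V₂ = 18.8 L.
For an ideal gas ΔU = nCvΔT with Cv = (5/2)R = 20.8 J/(mol·K).
ΔU = 1.72×20.8×(810−593) = 7770 J.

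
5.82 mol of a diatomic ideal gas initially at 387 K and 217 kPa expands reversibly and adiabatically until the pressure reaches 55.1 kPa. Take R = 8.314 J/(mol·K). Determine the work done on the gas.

V₁ = nRT₁/P₁ = 5.82×8.314×387/217 = 86.3 L.
Adiabatic: T₂/T₁ = (P₂/P₁)^((γ−1)/γ) ⇒ T₂ = 387×(0.254)^0.286 = 262 K; V₂ = 230 L.
ΔU = nCvΔT = 5.82×20.8×(262−387) = -15200 J.
Q = 0 for an adiabatic process, so W = −ΔU = 15200 J.
Work done on the gas = −W_by = -15200 J.

-15200 J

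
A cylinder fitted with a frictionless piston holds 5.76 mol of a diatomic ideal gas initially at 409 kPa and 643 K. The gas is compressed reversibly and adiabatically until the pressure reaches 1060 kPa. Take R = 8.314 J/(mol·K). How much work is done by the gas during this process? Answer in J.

V₁ = nRT₁/P₁ = 5.76×8.314×643/409 = 75.3 L.
Adiabatic: T₂/T₁ = (P₂/P₁)^((γ−1)/γ) ⇒ T₂ = 643×(2.59)^0.286 = 844 K; V₂ = 38.1 L.
ΔU = nCvΔT = 5.76×20.8×(844−643) = 24100 J.
Q = 0 for an adiabatic process, so W = −ΔU = -24100 J.

-24100 J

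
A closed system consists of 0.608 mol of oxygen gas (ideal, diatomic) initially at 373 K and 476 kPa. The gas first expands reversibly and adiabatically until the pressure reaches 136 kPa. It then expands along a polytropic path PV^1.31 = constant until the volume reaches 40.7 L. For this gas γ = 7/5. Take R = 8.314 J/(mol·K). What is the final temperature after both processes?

167 K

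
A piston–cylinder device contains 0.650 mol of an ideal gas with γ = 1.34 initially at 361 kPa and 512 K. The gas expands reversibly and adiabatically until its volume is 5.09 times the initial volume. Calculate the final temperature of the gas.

V₁ = nRT₁/P₁ = 0.650×8.314×512/361 = 7.66 L.
Adiabatic: TV^(γ−1) = const ⇒ T₂ = 512×(0.196)^0.340 = 294 K; PV^γ = const ⇒ P₂ = 40.8 kPa.

294 K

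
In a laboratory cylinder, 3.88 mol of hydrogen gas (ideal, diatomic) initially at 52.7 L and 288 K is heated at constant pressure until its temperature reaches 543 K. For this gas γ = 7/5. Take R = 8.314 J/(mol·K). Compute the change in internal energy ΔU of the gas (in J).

P₁ = nRT₁/V₁ = 3.88×8.314×288/52.7 = 176 kPa.
Isobaric: P stays 176 kPa; V/T = const ⇒ T₂ = 543 K, V₂ = 99.4 L.
For an ideal gas ΔU = nCvΔT with Cv = (5/2)R = 20.8 J/(mol·K).
ΔU = 3.88×20.8×(543−288) = 20600 J.

20600 J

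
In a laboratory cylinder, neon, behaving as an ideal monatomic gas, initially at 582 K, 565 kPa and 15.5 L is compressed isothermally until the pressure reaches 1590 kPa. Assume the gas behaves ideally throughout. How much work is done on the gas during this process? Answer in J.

9060 J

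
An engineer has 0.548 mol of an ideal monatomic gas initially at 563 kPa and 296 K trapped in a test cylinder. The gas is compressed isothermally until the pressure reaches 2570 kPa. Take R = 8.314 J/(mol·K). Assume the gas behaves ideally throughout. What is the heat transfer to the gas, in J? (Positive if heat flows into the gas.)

V₁ = nRT₁/P₁ = 0.548×8.314×296/563 = 2.40 L.
Isothermal: T stays 296 K; PV = const ⇒ V₂ = 0.525 L, P₂ = 2570 kPa.
ΔU = 0 (ideal gas, T constant).
W = nRT ln(V₂/V₁) = 0.548×8.314×296×ln(0.219) = -2050 J.
Q = ΔU + W = -2050 J.

-2050 J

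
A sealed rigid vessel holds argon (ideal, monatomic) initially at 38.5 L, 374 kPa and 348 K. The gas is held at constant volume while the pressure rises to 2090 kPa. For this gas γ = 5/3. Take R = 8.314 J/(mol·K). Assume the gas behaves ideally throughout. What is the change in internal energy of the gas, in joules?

n = P₁V₁/(RT₁) = 374×38.5/(8.314×348) = 4.98 mol.
Isochoric: V stays 38.5 L; P/T = const ⇒ T₂ = 1940 K, P₂ = 2090 kPa.
For an ideal gas ΔU = nCvΔT with Cv = (3/2)R = 12.5 J/(mol·K).
ΔU = 4.98×12.5×(1940−348) = 99100 J.

99100 J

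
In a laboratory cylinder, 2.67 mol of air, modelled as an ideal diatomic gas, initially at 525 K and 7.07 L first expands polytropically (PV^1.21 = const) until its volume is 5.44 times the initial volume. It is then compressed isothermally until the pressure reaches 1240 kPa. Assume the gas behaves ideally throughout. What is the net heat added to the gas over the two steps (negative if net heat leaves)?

-6520 J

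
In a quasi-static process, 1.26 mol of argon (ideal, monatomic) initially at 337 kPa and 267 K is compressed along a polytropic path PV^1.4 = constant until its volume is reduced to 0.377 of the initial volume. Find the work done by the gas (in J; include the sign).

V₁ = nRT₁/P₁ = 1.26×8.314×267/337 = 8.30 L.
Polytropic n=1.4: T₂ = T₁(V₁/V₂)^(n−1) = 267×(2.65)^0.40 = 394 K; P₂ = P₁(V₁/V₂)^n = 1320 kPa.
W = (P₁V₁−P₂V₂)/(n−1) = (337×8.30−1320×3.13)/0.40 = -3340 J.

-3340 J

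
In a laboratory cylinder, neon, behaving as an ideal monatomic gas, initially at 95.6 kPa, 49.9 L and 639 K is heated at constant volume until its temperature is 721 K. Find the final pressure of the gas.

Isochoric: V stays 49.9 L; P/T = const ⇒ T₂ = 721 K, P₂ = 108 kPa.

108 kPa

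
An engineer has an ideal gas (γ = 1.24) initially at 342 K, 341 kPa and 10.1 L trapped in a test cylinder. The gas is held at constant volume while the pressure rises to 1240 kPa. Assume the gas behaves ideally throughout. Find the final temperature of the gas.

1240 K

Isochoric: V stays 10.1 L; P/T = const ⇒ T₂ = 1240 K, P₂ = 1240 kPa.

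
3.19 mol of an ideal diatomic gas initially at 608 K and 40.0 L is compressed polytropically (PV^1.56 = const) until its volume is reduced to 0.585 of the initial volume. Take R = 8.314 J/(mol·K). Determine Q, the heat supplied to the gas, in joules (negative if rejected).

4030 J

P₁ = nRT₁/V₁ = 3.19×8.314×608/40.0 = 403 kPa.
Polytropic n=1.56: T₂ = T₁(V₁/V₂)^(n−1) = 608×(1.71)^0.56 = 821 K; P₂ = P₁(V₁/V₂)^n = 930 kPa.
W = (P₁V₁−P₂V₂)/(n−1) = (403×40.0−930×23.4)/0.56 = -10100 J.
ΔU = nCvΔT = 3.19×20.8×(821−608) = 14100 J.
Q = ΔU + W = 4030 J.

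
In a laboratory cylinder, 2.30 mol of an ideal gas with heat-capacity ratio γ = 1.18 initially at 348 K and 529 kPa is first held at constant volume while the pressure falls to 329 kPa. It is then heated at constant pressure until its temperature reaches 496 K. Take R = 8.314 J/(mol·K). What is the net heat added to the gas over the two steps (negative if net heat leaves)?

V₁ = nRT₁/P₁ = 2.30×8.314×348/529 = 12.6 L.
Step 1 — Isochoric: V stays 12.6 L; P/T = const ⇒ T₂ = 216 K, P₂ = 329 kPa.
W = 0 (no volume change).
ΔU = nCvΔT = 2.30×46.2×(216−348) = -14000 J.
Q = ΔU = -14000 J.
State after step 1: P = 329 kPa, V = 12.6 L, T = 216 K.
Step 2 — Isobaric: P stays 329 kPa; V/T = const ⇒ T₂ = 496 K, V₂ = 28.8 L.
W = PΔV = 329×(28.8−12.6) kPa·L = 5350 J.
ΔU = nCvΔT = 2.30×46.2×(496−216) = 29700 J.
Q = ΔU + W = nCpΔT = 35000 J.
Net over both steps: W = 5350 J, Q = 21100 J, ΔU = 15700 J.

21100 J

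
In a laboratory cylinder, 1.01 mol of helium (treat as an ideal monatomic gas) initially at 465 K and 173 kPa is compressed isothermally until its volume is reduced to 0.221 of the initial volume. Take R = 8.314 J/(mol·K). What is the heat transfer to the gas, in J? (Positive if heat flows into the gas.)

-5890 J

V₁ = nRT₁/P₁ = 1.01×8.314×465/173 = 22.6 L.
Isothermal: T stays 465 K; PV = const ⇒ V₂ = 4.99 L, P₂ = 783 kPa.
ΔU = 0 (ideal gas, T constant).
W = nRT ln(V₂/V₁) = 1.01×8.314×465×ln(0.221) = -5890 J.
Q = ΔU + W = -5890 J.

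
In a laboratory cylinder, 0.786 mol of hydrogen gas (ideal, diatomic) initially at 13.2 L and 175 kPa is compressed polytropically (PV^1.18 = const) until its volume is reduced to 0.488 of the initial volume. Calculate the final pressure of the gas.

T₁ = P₁V₁/(nR) = 175×13.2/(0.786×8.314) = 353 K.
Polytropic n=1.18: T₂ = T₁(V₁/V₂)^(n−1) = 353×(2.05)^0.18 = 402 K; P₂ = P₁(V₁/V₂)^n = 408 kPa.

408 kPa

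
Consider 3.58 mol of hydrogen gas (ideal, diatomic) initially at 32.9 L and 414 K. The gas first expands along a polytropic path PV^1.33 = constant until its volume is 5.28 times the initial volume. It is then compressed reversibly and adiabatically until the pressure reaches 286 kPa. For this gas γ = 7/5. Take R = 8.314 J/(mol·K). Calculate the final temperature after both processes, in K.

P₁ = nRT₁/V₁ = 3.58×8.314×414/32.9 = 375 kPa.
Step 1 — Polytropic n=1.33: T₂ = T₁(V₁/V₂)^(n−1) = 414×(0.189)^0.33 = 239 K; P₂ = P₁(V₁/V₂)^n = 41.0 kPa.
W = (P₁V₁−P₂V₂)/(n−1) = (375×32.9−41.0×174)/0.33 = 15800 J.
ΔU = nCvΔT = 3.58×20.8×(239−414) = -13000 J.
Q = ΔU + W = 2760 J.
State after step 1: P = 41.0 kPa, V = 174 L, T = 239 K.
Step 2 — Adiabatic: T₂/T₁ = (P₂/P₁)^((γ−1)/γ) ⇒ T₂ = 239×(6.98)^0.286 = 417 K; V₂ = 43.4 L.
ΔU = nCvΔT = 3.58×20.8×(417−239) = 13200 J.
Q = 0 for an adiabatic process, so W = −ΔU = -13200 J.
Net over both steps: W = 2570 J, Q = 2760 J, ΔU = 190 J.

417 K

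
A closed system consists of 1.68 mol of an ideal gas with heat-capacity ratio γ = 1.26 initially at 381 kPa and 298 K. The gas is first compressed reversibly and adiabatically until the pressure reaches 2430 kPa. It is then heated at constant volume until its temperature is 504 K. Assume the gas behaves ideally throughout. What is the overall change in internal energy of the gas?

11100 J

V₁ = nRT₁/P₁ = 1.68×8.314×298/381 = 10.9 L.
Step 1 — Adiabatic: T₂/T₁ = (P₂/P₁)^((γ−1)/γ) ⇒ T₂ = 298×(6.38)^0.206 = 437 K; V₂ = 2.51 L.
ΔU = nCvΔT = 1.68×32.0×(437−298) = 7460 J.
Q = 0 for an adiabatic process, so W = −ΔU = -7460 J.
State after step 1: P = 2430 kPa, V = 2.51 L, T = 437 K.
Step 2 — Isochoric: V stays 2.51 L; P/T = const ⇒ T₂ = 504 K, P₂ = 2800 kPa.
W = 0 (no volume change).
ΔU = nCvΔT = 1.68×32.0×(504−437) = 3610 J.
Q = ΔU = 3610 J.
Net over both steps: W = -7460 J, Q = 3610 J, ΔU = 11100 J.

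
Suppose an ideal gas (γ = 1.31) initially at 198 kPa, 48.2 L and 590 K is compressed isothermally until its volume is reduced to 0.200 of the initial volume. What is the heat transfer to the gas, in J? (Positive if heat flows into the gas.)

-15400 J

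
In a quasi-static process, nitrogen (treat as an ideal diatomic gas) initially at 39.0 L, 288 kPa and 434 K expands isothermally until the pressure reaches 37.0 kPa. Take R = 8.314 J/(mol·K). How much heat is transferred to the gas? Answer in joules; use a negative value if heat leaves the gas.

n = P₁V₁/(RT₁) = 288×39.0/(8.314×434) = 3.11 mol.
Isothermal: T stays 434 K; PV = const ⇒ V₂ = 304 L, P₂ = 37.0 kPa.
ΔU = 0 (ideal gas, T constant).
W = nRT ln(V₂/V₁) = 3.11×8.314×434×ln(7.78) = 23000 J.
Q = ΔU + W = 23000 J.

23000 J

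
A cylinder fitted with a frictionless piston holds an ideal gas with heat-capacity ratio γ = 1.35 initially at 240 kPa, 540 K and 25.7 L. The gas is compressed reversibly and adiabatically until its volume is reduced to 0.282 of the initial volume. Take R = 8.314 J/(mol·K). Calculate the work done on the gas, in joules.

9820 J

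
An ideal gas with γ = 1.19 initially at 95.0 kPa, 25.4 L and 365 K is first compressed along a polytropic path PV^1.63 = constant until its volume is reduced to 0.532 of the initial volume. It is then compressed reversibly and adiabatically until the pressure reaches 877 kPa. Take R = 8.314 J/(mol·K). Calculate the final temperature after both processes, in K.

n = P₁V₁/(RT₁) = 95.0×25.4/(8.314×365) = 0.795 mol.
Step 1 — Polytropic n=1.63: T₂ = T₁(V₁/V₂)^(n−1) = 365×(1.88)^0.63 = 543 K; P₂ = P₁(V₁/V₂)^n = 266 kPa.
W = (P₁V₁−P₂V₂)/(n−1) = (95.0×25.4−266×13.5)/0.63 = -1870 J.
ΔU = nCvΔT = 0.795×43.8×(543−365) = 6200 J.
Q = ΔU + W = 4330 J.
State after step 1: P = 266 kPa, V = 13.5 L, T = 543 K.
Step 2 — Adiabatic: T₂/T₁ = (P₂/P₁)^((γ−1)/γ) ⇒ T₂ = 543×(3.30)^0.160 = 657 K; V₂ = 4.95 L.
ΔU = nCvΔT = 0.795×43.8×(657−543) = 3970 J.
Q = 0 for an adiabatic process, so W = −ΔU = -3970 J.
Net over both steps: W = -5840 J, Q = 4330 J, ΔU = 10200 J.

657 K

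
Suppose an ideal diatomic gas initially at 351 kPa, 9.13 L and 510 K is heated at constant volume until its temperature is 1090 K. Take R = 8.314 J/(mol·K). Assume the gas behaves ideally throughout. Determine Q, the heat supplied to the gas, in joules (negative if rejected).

9110 J

n = P₁V₁/(RT₁) = 351×9.13/(8.314×510) = 0.756 mol.
Isochoric: V stays 9.13 L; P/T = const ⇒ T₂ = 1090 K, P₂ = 750 kPa.
W = 0 (no volume change).
ΔU = nCvΔT = 0.756×20.8×(1090−510) = 9110 J.
Q = ΔU = 9110 J.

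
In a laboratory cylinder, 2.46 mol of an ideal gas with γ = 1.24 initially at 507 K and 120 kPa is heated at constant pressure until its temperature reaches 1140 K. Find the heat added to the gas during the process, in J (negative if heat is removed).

V₁ = nRT₁/P₁ = 2.46×8.314×507/120 = 86.4 L.
Isobaric: P stays 120 kPa; V/T = const ⇒ T₂ = 1140 K, V₂ = 194 L.
W = PΔV = 120×(194−86.4) kPa·L = 12900 J.
ΔU = nCvΔT = 2.46×34.6×(1140−507) = 53900 J.
Q = ΔU + W = nCpΔT = 66900 J.

66900 J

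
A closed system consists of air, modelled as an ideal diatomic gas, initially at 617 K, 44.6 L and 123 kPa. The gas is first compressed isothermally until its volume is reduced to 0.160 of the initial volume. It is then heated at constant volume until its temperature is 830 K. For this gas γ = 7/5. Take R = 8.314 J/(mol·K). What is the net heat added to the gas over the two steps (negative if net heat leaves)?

-5320 J

n = P₁V₁/(RT₁) = 123×44.6/(8.314×617) = 1.07 mol.
Step 1 — Isothermal: T stays 617 K; PV = const ⇒ V₂ = 7.14 L, P₂ = 769 kPa.
ΔU = 0 (ideal gas, T constant).
W = nRT ln(V₂/V₁) = 1.07×8.314×617×ln(0.160) = -10100 J.
Q = ΔU + W = -10100 J.
State after step 1: P = 769 kPa, V = 7.14 L, T = 617 K.
Step 2 — Isochoric: V stays 7.14 L; P/T = const ⇒ T₂ = 830 K, P₂ = 1030 kPa.
W = 0 (no volume change).
ΔU = nCvΔT = 1.07×20.8×(830−617) = 4730 J.
Q = ΔU = 4730 J.
Net over both steps: W = -10100 J, Q = -5320 J, ΔU = 4730 J.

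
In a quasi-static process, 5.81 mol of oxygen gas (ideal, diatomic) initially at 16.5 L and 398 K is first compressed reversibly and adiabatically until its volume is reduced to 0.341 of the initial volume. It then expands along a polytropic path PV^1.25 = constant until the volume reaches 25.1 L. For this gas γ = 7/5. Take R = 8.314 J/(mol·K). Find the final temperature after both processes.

P₁ = nRT₁/V₁ = 5.81×8.314×398/16.5 = 1170 kPa.
Step 1 — Adiabatic: TV^(γ−1) = const ⇒ T₂ = 398×(2.93)^0.400 = 612 K; PV^γ = const ⇒ P₂ = 5250 kPa.
ΔU = nCvΔT = 5.81×20.8×(612−398) = 25800 J.
Q = 0 for an adiabatic process, so W = −ΔU = -25800 J.
State after step 1: P = 5250 kPa, V = 5.63 L, T = 612 K.
Step 2 — Polytropic n=1.25: T₂ = T₁(V₁/V₂)^(n−1) = 612×(0.224)^0.25 = 421 K; P₂ = P₁(V₁/V₂)^n = 810 kPa.
W = (P₁V₁−P₂V₂)/(n−1) = (5250×5.63−810×25.1)/0.25 = 36900 J.
ΔU = nCvΔT = 5.81×20.8×(421−612) = -23100 J.
Q = ΔU + W = 13800 J.
Net over both steps: W = 11000 J, Q = 13800 J, ΔU = 2790 J.

421 K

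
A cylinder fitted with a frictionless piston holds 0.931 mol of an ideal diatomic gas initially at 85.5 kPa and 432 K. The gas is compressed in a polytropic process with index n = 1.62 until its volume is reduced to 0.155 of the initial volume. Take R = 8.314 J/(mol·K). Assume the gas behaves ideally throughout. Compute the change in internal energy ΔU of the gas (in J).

V₁ = nRT₁/P₁ = 0.931×8.314×432/85.5 = 39.1 L.
Polytropic n=1.62: T₂ = T₁(V₁/V₂)^(n−1) = 432×(6.45)^0.62 = 1370 K; P₂ = P₁(V₁/V₂)^n = 1750 kPa.
For an ideal gas ΔU = nCvΔT with Cv = (5/2)R = 20.8 J/(mol·K).
ΔU = 0.931×20.8×(1370−432) = 18200 J.

18200 J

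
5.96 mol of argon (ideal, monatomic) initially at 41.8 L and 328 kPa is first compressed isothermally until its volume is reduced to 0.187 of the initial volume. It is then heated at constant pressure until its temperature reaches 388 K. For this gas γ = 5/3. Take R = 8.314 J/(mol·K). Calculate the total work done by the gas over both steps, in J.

-17500 J

T₁ = P₁V₁/(nR) = 328×41.8/(5.96×8.314) = 277 K.
Step 1 — Isothermal: T stays 277 K; PV = const ⇒ V₂ = 7.82 L, P₂ = 1750 kPa.
ΔU = 0 (ideal gas, T constant).
W = nRT ln(V₂/V₁) = 5.96×8.314×277×ln(0.187) = -23000 J.
Q = ΔU + W = -23000 J.
State after step 1: P = 1750 kPa, V = 7.82 L, T = 277 K.
Step 2 — Isobaric: P stays 1750 kPa; V/T = const ⇒ T₂ = 388 K, V₂ = 11.0 L.
W = PΔV = 1750×(11.0−7.82) kPa·L = 5520 J.
ΔU = nCvΔT = 5.96×12.5×(388−277) = 8270 J.
Q = ΔU + W = nCpΔT = 13800 J.
Net over both steps: W = -17500 J, Q = -9200 J, ΔU = 8270 J.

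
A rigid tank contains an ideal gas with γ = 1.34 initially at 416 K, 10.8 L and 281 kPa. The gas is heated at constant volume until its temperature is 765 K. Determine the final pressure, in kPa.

517 kPa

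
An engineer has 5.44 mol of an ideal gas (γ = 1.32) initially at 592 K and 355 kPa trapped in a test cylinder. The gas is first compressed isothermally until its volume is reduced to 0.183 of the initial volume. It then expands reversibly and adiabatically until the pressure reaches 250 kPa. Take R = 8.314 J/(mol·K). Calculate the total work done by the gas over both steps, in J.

V₁ = nRT₁/P₁ = 5.44×8.314×592/355 = 75.4 L.
Step 1 — Isothermal: T stays 592 K; PV = const ⇒ V₂ = 13.8 L, P₂ = 1940 kPa.
ΔU = 0 (ideal gas, T constant).
W = nRT ln(V₂/V₁) = 5.44×8.314×592×ln(0.183) = -45500 J.
Q = ΔU + W = -45500 J.
State after step 1: P = 1940 kPa, V = 13.8 L, T = 592 K.
Step 2 — Adiabatic: T₂/T₁ = (P₂/P₁)^((γ−1)/γ) ⇒ T₂ = 592×(0.129)^0.242 = 360 K; V₂ = 65.2 L.
ΔU = nCvΔT = 5.44×26.0×(360−592) = -32800 J.
Q = 0 for an adiabatic process, so W = −ΔU = 32800 J.
Net over both steps: W = -12700 J, Q = -45500 J, ΔU = -32800 J.

-12700 J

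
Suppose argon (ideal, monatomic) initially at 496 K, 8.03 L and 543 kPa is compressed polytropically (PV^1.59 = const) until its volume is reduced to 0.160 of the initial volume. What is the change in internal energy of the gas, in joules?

12700 J

n = P₁V₁/(RT₁) = 543×8.03/(8.314×496) = 1.06 mol.
Polytropic n=1.59: T₂ = T₁(V₁/V₂)^(n−1) = 496×(6.25)^0.59 = 1460 K; P₂ = P₁(V₁/V₂)^n = 10000 kPa.
For an ideal gas ΔU = nCvΔT with Cv = (3/2)R = 12.5 J/(mol·K).
ΔU = 1.06×12.5×(1460−496) = 12700 J.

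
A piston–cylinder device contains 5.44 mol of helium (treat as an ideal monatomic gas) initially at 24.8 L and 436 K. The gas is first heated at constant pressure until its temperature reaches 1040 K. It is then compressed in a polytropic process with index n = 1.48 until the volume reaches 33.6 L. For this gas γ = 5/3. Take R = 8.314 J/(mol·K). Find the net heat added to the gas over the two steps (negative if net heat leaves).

59700 J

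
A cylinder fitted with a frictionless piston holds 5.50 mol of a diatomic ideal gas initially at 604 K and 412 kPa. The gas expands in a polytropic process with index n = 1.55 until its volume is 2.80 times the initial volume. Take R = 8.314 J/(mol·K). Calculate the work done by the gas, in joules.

V₁ = nRT₁/P₁ = 5.50×8.314×604/412 = 67.0 L.
Polytropic n=1.55: T₂ = T₁(V₁/V₂)^(n−1) = 604×(0.357)^0.55 = 343 K; P₂ = P₁(V₁/V₂)^n = 83.5 kPa.
W = (P₁V₁−P₂V₂)/(n−1) = (412×67.0−83.5×188)/0.55 = 21700 J.

21700 J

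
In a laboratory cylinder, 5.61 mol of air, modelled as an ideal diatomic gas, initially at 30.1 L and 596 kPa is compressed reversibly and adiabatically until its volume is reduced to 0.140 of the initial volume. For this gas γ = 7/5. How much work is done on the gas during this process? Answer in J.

T₁ = P₁V₁/(nR) = 596×30.1/(5.61×8.314) = 385 K.
Adiabatic: TV^(γ−1) = const ⇒ T₂ = 385×(7.14)^0.400 = 844 K; PV^γ = const ⇒ P₂ = 9350 kPa.
ΔU = nCvΔT = 5.61×20.8×(844−385) = 53600 J.
Q = 0 for an adiabatic process, so W = −ΔU = -53600 J.
Work done on the gas = −W_by = 53600 J.

53600 J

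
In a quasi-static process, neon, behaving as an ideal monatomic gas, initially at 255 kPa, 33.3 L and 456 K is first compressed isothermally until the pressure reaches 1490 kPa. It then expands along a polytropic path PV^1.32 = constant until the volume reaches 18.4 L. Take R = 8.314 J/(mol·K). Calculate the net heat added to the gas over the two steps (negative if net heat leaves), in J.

n = P₁V₁/(RT₁) = 255×33.3/(8.314×456) = 2.24 mol.
Step 1 — Isothermal: T stays 456 K; PV = const ⇒ V₂ = 5.70 L, P₂ = 1490 kPa.
ΔU = 0 (ideal gas, T constant).
W = nRT ln(V₂/V₁) = 2.24×8.314×456×ln(0.171) = -15000 J.
Q = ΔU + W = -15000 J.
State after step 1: P = 1490 kPa, V = 5.70 L, T = 456 K.
Step 2 — Polytropic n=1.32: T₂ = T₁(V₁/V₂)^(n−1) = 456×(0.310)^0.32 = 313 K; P₂ = P₁(V₁/V₂)^n = 317 kPa.
W = (P₁V₁−P₂V₂)/(n−1) = (1490×5.70−317×18.4)/0.32 = 8300 J.
ΔU = nCvΔT = 2.24×12.5×(313−456) = -3980 J.
Q = ΔU + W = 4320 J.
Net over both steps: W = -6690 J, Q = -10700 J, ΔU = -3980 J.

-10700 J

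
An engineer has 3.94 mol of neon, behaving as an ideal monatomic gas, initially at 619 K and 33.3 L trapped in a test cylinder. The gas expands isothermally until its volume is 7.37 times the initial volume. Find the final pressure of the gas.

82.6 kPa

P₁ = nRT₁/V₁ = 3.94×8.314×619/33.3 = 609 kPa.
Isothermal: T stays 619 K; PV = const ⇒ V₂ = 245 L, P₂ = 82.6 kPa.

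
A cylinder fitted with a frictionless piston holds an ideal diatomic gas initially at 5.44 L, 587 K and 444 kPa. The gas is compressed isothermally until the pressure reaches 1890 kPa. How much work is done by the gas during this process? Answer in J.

-3500 J

n = P₁V₁/(RT₁) = 444×5.44/(8.314×587) = 0.495 mol.
Isothermal: T stays 587 K; PV = const ⇒ V₂ = 1.28 L, P₂ = 1890 kPa.
W = nRT ln(V₂/V₁) = 0.495×8.314×587×ln(0.235) = -3500 J.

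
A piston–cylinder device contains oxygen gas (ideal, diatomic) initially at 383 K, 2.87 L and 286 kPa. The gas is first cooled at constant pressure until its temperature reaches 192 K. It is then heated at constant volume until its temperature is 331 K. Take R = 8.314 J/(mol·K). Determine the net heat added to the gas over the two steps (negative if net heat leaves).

n = P₁V₁/(RT₁) = 286×2.87/(8.314×383) = 0.258 mol.
Step 1 — Isobaric: P stays 286 kPa; V/T = const ⇒ T₂ = 192 K, V₂ = 1.44 L.
W = PΔV = 286×(1.44−2.87) kPa·L = -409 J.
ΔU = nCvΔT = 0.258×20.8×(192−383) = -1020 J.
Q = ΔU + W = nCpΔT = -1430 J.
State after step 1: P = 286 kPa, V = 1.44 L, T = 192 K.
Step 2 — Isochoric: V stays 1.44 L; P/T = const ⇒ T₂ = 331 K, P₂ = 493 kPa.
W = 0 (no volume change).
ΔU = nCvΔT = 0.258×20.8×(331−192) = 745 J.
Q = ΔU = 745 J.
Net over both steps: W = -409 J, Q = -688 J, ΔU = -279 J.

-688 J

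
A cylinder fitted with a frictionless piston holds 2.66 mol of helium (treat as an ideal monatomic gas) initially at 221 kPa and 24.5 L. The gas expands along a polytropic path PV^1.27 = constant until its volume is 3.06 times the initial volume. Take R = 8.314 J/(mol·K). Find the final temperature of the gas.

181 K

T₁ = P₁V₁/(nR) = 221×24.5/(2.66×8.314) = 245 K.
Polytropic n=1.27: T₂ = T₁(V₁/V₂)^(n−1) = 245×(0.327)^0.27 = 181 K; P₂ = P₁(V₁/V₂)^n = 53.4 kPa.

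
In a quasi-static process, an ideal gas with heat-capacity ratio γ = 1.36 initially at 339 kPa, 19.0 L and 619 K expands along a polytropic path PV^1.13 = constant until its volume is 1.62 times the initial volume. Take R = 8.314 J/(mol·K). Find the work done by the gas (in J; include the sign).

3010 J

n = P₁V₁/(RT₁) = 339×19.0/(8.314×619) = 1.25 mol.
Polytropic n=1.13: T₂ = T₁(V₁/V₂)^(n−1) = 619×(0.617)^0.13 = 581 K; P₂ = P₁(V₁/V₂)^n = 197 kPa.
W = (P₁V₁−P₂V₂)/(n−1) = (339×19.0−197×30.8)/0.13 = 3010 J.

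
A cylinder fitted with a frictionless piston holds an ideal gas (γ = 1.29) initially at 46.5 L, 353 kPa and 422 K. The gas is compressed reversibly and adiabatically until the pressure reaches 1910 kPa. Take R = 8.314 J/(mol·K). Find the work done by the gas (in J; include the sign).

-26100 J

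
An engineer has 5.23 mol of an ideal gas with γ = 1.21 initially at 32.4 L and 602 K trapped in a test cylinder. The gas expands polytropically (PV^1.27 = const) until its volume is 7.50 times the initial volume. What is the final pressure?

P₁ = nRT₁/V₁ = 5.23×8.314×602/32.4 = 808 kPa.
Polytropic n=1.27: T₂ = T₁(V₁/V₂)^(n−1) = 602×(0.133)^0.27 = 349 K; P₂ = P₁(V₁/V₂)^n = 62.5 kPa.

62.5 kPa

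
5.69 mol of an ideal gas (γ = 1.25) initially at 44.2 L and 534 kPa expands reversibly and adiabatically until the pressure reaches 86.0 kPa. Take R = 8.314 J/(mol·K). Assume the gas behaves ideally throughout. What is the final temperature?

346 K

T₁ = P₁V₁/(nR) = 534×44.2/(5.69×8.314) = 499 K.
Adiabatic: T₂/T₁ = (P₂/P₁)^((γ−1)/γ) ⇒ T₂ = 499×(0.161)^0.200 = 346 K; V₂ = 190 L.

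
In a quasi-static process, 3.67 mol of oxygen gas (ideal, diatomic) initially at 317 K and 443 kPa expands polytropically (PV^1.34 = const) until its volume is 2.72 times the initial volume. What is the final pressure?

116 kPa

V₁ = nRT₁/P₁ = 3.67×8.314×317/443 = 21.8 L.
Polytropic n=1.34: T₂ = T₁(V₁/V₂)^(n−1) = 317×(0.368)^0.34 = 226 K; P₂ = P₁(V₁/V₂)^n = 116 kPa.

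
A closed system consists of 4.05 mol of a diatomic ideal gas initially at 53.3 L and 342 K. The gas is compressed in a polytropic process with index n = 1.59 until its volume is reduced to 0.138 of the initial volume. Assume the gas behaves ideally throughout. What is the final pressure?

5040 kPa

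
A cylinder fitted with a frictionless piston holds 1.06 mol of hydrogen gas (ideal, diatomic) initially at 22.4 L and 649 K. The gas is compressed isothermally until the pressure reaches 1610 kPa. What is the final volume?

P₁ = nRT₁/V₁ = 1.06×8.314×649/22.4 = 255 kPa.
Isothermal: T stays 649 K; PV = const ⇒ V₂ = 3.55 L, P₂ = 1610 kPa.

3.55 L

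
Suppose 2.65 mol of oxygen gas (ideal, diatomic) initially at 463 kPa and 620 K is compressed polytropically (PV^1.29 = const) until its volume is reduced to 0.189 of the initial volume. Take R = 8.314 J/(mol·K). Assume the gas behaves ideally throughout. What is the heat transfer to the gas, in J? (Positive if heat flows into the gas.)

V₁ = nRT₁/P₁ = 2.65×8.314×620/463 = 29.5 L.
Polytropic n=1.29: T₂ = T₁(V₁/V₂)^(n−1) = 620×(5.29)^0.29 = 1010 K; P₂ = P₁(V₁/V₂)^n = 3970 kPa.
W = (P₁V₁−P₂V₂)/(n−1) = (463×29.5−3970×5.58)/0.29 = -29300 J.
ΔU = nCvΔT = 2.65×20.8×(1010−620) = 21200 J.
Q = ΔU + W = -8050 J.

-8050 J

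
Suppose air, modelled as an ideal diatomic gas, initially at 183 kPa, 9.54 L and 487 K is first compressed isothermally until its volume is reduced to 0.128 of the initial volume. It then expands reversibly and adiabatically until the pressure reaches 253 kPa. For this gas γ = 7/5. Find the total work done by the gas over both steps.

n = P₁V₁/(RT₁) = 183×9.54/(8.314×487) = 0.431 mol.
Step 1 — Isothermal: T stays 487 K; PV = const ⇒ V₂ = 1.22 L, P₂ = 1430 kPa.
ΔU = 0 (ideal gas, T constant).
W = nRT ln(V₂/V₁) = 0.431×8.314×487×ln(0.128) = -3590 J.
Q = ΔU + W = -3590 J.
State after step 1: P = 1430 kPa, V = 1.22 L, T = 487 K.
Step 2 — Adiabatic: T₂/T₁ = (P₂/P₁)^((γ−1)/γ) ⇒ T₂ = 487×(0.177)^0.286 = 297 K; V₂ = 4.21 L.
ΔU = nCvΔT = 0.431×20.8×(297−487) = -1700 J.
Q = 0 for an adiabatic process, so W = −ΔU = 1700 J.
Net over both steps: W = -1890 J, Q = -3590 J, ΔU = -1700 J.

-1890 J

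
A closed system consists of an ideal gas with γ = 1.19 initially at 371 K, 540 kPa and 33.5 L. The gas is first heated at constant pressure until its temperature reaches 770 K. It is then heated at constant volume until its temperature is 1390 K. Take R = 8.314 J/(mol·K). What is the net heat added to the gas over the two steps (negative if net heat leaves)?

n = P₁V₁/(RT₁) = 540×33.5/(8.314×371) = 5.86 mol.
Step 1 — Isobaric: P stays 540 kPa; V/T = const ⇒ T₂ = 770 K, V₂ = 69.5 L.
W = PΔV = 540×(69.5−33.5) kPa·L = 19500 J.
ΔU = nCvΔT = 5.86×43.8×(770−371) = 102000 J.
Q = ΔU + W = nCpΔT = 122000 J.
State after step 1: P = 540 kPa, V = 69.5 L, T = 770 K.
Step 2 — Isochoric: V stays 69.5 L; P/T = const ⇒ T₂ = 1390 K, P₂ = 975 kPa.
W = 0 (no volume change).
ΔU = nCvΔT = 5.86×43.8×(1390−770) = 159000 J.
Q = ΔU = 159000 J.
Net over both steps: W = 19500 J, Q = 281000 J, ΔU = 262000 J.

281000 J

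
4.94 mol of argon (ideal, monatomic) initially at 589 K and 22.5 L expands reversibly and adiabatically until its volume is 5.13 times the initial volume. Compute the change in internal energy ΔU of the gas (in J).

-24100 J

P₁ = nRT₁/V₁ = 4.94×8.314×589/22.5 = 1080 kPa.
Adiabatic: TV^(γ−1) = const ⇒ T₂ = 589×(0.195)^0.667 = 198 K; PV^γ = const ⇒ P₂ = 70.5 kPa.
For an ideal gas ΔU = nCvΔT with Cv = (3/2)R = 12.5 J/(mol·K).
ΔU = 4.94×12.5×(198−589) = -24100 J.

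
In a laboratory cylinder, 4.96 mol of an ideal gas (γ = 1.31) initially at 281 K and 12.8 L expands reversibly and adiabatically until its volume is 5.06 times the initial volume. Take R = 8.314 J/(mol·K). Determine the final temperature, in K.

170 K

P₁ = nRT₁/V₁ = 4.96×8.314×281/12.8 = 905 kPa.
Adiabatic: TV^(γ−1) = const ⇒ T₂ = 281×(0.198)^0.310 = 170 K; PV^γ = const ⇒ P₂ = 108 kPa.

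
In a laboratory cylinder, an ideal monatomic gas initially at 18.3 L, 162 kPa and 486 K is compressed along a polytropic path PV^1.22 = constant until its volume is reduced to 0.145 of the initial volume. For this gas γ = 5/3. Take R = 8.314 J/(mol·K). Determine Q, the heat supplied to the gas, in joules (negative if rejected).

-4780 J

n = P₁V₁/(RT₁) = 162×18.3/(8.314×486) = 0.734 mol.
Polytropic n=1.22: T₂ = T₁(V₁/V₂)^(n−1) = 486×(6.90)^0.22 = 743 K; P₂ = P₁(V₁/V₂)^n = 1710 kPa.
W = (P₁V₁−P₂V₂)/(n−1) = (162×18.3−1710×2.65)/0.22 = -7130 J.
ΔU = nCvΔT = 0.734×12.5×(743−486) = 2350 J.
Q = ΔU + W = -4780 J.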